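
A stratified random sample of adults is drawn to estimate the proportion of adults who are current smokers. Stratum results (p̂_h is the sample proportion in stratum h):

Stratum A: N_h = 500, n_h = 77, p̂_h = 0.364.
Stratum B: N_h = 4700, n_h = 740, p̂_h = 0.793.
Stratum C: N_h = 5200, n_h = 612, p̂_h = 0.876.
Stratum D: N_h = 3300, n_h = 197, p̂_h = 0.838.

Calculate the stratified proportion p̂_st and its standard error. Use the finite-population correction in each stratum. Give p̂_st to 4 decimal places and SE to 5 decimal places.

p̂_st ≈ 0.8197, SE ≈ 0.00927

N = 13700; stratum weights W_h = N_h/N.
p̂_st = Σ W_h p̂_h = (500·0.364 + 4700·0.793 + 5200·0.876 + 3300·0.838)/13700 = 0.81969
V̂(p̂_st) = Σ W_h² (1 − n_h/N_h) p̂_h(1−p̂_h)/(n_h−1):
  stratum A: (500/13700)²·(1 − 77/500)·0.364·0.636/76 = 3.43253e-06
  stratum B: (4700/13700)²·(1 − 740/4700)·0.793·0.207/739 = 2.20268e-05
  stratum C: (5200/13700)²·(1 − 612/5200)·0.876·0.124/611 = 2.2598e-05
  stratum D: (3300/13700)²·(1 − 197/3300)·0.838·0.162/196 = 3.77883e-05
V̂(p̂_st) = 8.58456e-05; SE = √V̂ = 0.00926529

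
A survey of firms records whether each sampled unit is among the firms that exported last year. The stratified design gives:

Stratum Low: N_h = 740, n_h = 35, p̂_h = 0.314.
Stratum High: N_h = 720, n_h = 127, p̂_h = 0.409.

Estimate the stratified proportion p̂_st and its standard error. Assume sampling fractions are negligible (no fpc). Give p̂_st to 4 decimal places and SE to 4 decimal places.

N = 1460; stratum weights W_h = N_h/N.
p̂_st = Σ W_h p̂_h = (740·0.314 + 720·0.409)/1460 = 0.36085
V̂(p̂_st) = Σ W_h² p̂_h(1−p̂_h)/(n_h−1):
  stratum Low: (740/1460)²·0.314·0.686/34 = 0.00162754
  stratum High: (720/1460)²·0.409·0.591/126 = 0.000466551
V̂(p̂_st) = 0.00209409; SE = √V̂ = 0.0457613

p̂_st ≈ 0.3608, SE ≈ 0.0458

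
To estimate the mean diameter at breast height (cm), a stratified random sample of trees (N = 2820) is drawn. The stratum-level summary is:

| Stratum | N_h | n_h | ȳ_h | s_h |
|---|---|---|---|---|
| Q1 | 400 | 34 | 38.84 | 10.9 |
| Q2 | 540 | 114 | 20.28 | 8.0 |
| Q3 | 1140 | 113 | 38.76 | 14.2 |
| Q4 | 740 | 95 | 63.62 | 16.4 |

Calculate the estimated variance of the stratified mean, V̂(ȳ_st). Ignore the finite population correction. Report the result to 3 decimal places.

V̂(ȳ_st) ≈ 0.577

V̂(ȳ_st) = Σ W_h² s_h²/n_h, with W_h = N_h/N and N = 2820:
  stratum Q1: (400/2820)²·10.9²/34 = 0.0703066
  stratum Q2: (540/2820)²·8.0²/114 = 0.0205856
  stratum Q3: (1140/2820)²·14.2²/113 = 0.291615
  stratum Q4: (740/2820)²·16.4²/95 = 0.194953
V̂(ȳ_st) = 0.57746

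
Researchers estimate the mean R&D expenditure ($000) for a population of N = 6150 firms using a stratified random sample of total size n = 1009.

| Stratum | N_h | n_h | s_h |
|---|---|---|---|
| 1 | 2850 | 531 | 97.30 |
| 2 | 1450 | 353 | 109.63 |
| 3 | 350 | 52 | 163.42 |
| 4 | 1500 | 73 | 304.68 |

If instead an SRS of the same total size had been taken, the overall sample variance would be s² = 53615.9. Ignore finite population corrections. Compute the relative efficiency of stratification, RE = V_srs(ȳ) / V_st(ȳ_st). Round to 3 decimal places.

V̂(ȳ_st) = Σ W_h² s_h²/n_h, with W_h = N_h/N and N = 6150:
  stratum 1: (2850/6150)²·97.30²/531 = 3.82887
  stratum 2: (1450/6150)²·109.63²/353 = 1.89265
  stratum 3: (350/6150)²·163.42²/52 = 1.66339
  stratum 4: (1500/6150)²·304.68²/73 = 75.648
V_st = 83.0329
V_srs = s²/n = 53615.9/1009 = 53.1377
Relative efficiency = V_srs / V_st = 53.1377/83.0329 = 0.6400

RE ≈ 0.640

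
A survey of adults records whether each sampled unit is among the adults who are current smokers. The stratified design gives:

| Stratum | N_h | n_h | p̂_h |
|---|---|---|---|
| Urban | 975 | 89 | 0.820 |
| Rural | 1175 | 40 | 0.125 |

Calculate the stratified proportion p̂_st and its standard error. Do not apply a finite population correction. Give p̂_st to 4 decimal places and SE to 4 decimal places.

p̂_st ≈ 0.4402, SE ≈ 0.0344

N = 2150; stratum weights W_h = N_h/N.
p̂_st = Σ W_h p̂_h = (975·0.820 + 1175·0.125)/2150 = 0.44017
V̂(p̂_st) = Σ W_h² p̂_h(1−p̂_h)/(n_h−1):
  stratum Urban: (975/2150)²·0.820·0.180/88 = 0.000344934
  stratum Rural: (1175/2150)²·0.125·0.875/39 = 0.00083763
V̂(p̂_st) = 0.00118256; SE = √V̂ = 0.0343884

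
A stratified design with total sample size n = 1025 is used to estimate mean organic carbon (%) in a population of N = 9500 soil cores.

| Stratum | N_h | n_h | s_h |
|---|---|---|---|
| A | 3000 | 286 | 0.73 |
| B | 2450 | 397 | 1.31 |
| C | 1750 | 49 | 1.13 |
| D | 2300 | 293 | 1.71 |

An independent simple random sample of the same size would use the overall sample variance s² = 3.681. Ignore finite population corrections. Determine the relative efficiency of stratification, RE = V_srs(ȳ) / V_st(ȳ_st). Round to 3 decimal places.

V̂(ȳ_st) = Σ W_h² s_h²/n_h, with W_h = N_h/N and N = 9500:
  stratum A: (3000/9500)²·0.73²/286 = 0.000185813
  stratum B: (2450/9500)²·1.31²/397 = 0.000287499
  stratum C: (1750/9500)²·1.13²/49 = 0.00088428
  stratum D: (2300/9500)²·1.71²/293 = 0.000584969
V_st = 0.00194256
V_srs = s²/n = 3.681/1025 = 0.00359122
Relative efficiency = V_srs / V_st = 0.00359122/0.00194256 = 1.8487

RE ≈ 1.849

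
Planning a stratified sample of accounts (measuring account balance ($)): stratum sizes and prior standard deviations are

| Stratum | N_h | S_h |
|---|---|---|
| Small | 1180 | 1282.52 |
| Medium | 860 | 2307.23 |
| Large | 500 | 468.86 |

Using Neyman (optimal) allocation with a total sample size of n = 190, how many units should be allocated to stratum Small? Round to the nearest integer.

77

Neyman allocation: n_h = n · N_h S_h / Σ N_i S_i, with n = 190.
  stratum Small: N_h·S_h = 1180·1282.52 = 1513373.60
  stratum Medium: N_h·S_h = 860·2307.23 = 1984217.80
  stratum Large: N_h·S_h = 500·468.86 = 234430.00
Σ N_h S_h = 3732021.40
n for stratum Small = 190·1513373.60/3732021.40 = 77.047 → 77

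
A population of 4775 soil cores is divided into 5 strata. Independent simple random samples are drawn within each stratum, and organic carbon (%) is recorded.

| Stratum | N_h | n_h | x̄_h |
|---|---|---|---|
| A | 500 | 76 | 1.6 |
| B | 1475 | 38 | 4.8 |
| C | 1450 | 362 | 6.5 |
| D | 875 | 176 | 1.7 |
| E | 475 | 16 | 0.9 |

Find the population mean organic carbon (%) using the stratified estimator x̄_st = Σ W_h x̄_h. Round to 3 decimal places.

x̄_st ≈ 4.025

N = Σ N_h = 4775. Stratum weights W_h = N_h/N.
x̄_st = (500·1.6 + 1475·4.8 + 1450·6.5 + 875·1.7 + 475·0.9) / 4775 = 4.02513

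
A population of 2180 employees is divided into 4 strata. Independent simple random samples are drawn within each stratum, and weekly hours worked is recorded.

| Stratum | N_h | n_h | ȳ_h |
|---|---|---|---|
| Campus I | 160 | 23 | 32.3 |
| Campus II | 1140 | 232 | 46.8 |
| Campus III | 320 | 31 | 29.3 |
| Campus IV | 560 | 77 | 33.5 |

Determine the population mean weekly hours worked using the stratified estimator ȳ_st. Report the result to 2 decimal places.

N = Σ N_h = 2180. Stratum weights W_h = N_h/N.
ȳ_st = (160·32.3 + 1140·46.8 + 320·29.3 + 560·33.5) / 2180 = 39.7505

ȳ_st ≈ 39.75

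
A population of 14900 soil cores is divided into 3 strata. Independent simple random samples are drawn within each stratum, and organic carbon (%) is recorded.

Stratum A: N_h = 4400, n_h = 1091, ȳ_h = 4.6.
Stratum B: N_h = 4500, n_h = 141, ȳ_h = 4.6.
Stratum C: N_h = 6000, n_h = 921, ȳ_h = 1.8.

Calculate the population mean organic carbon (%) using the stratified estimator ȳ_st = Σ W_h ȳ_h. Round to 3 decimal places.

ȳ_st ≈ 3.472

N = Σ N_h = 14900. Stratum weights W_h = N_h/N.
ȳ_st = (4400·4.6 + 4500·4.6 + 6000·1.8) / 14900 = 3.47248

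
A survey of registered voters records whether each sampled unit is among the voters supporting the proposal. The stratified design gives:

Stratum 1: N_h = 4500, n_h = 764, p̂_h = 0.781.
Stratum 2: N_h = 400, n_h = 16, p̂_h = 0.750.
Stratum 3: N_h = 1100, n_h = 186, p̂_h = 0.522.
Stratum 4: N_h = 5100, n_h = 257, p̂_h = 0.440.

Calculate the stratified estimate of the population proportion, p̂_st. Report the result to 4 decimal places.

p̂_st ≈ 0.5975

N = 11100; stratum weights W_h = N_h/N.
p̂_st = Σ W_h p̂_h = (4500·0.781 + 400·0.750 + 1100·0.522 + 5100·0.440)/11100 = 0.59754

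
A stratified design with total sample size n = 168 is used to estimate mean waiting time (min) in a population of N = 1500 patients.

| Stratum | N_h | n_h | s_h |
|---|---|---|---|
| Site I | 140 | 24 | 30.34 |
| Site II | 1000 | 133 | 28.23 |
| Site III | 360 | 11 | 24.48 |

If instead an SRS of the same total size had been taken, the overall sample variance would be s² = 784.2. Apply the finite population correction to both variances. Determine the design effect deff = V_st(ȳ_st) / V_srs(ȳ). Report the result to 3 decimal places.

V̂(ȳ_st) = Σ W_h² (1 − n_h/N_h) s_h²/n_h, with W_h = N_h/N and N = 1500:
  stratum Site I: (140/1500)²·(1 − 24/140)·30.34²/24 = 0.276837
  stratum Site II: (1000/1500)²·(1 − 133/1000)·28.23²/133 = 2.30891
  stratum Site III: (360/1500)²·(1 − 11/360)·24.48²/11 = 3.04211
V_st = 5.62786
V_srs = (1 − 168/1500)·784.2/168 = 4.14506
deff = V_st / V_srs = 5.62786/4.14506 = 1.3577

deff ≈ 1.358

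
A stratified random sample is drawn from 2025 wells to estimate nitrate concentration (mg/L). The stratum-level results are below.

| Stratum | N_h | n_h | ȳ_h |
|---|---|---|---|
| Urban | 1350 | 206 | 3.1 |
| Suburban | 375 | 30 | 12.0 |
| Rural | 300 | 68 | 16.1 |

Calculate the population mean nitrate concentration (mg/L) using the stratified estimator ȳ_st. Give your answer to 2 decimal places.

ȳ_st ≈ 6.67

N = Σ N_h = 2025. Stratum weights W_h = N_h/N.
ȳ_st = (1350·3.1 + 375·12.0 + 300·16.1) / 2025 = 6.6741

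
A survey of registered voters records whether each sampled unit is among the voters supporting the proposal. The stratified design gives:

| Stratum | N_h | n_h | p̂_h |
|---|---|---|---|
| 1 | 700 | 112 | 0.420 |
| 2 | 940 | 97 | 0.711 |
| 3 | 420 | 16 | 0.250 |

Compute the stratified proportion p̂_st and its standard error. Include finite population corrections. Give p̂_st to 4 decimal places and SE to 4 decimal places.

N = 2060; stratum weights W_h = N_h/N.
p̂_st = Σ W_h p̂_h = (700·0.420 + 940·0.711 + 420·0.250)/2060 = 0.51813
V̂(p̂_st) = Σ W_h² (1 − n_h/N_h) p̂_h(1−p̂_h)/(n_h−1):
  stratum 1: (700/2060)²·(1 − 112/700)·0.420·0.580/111 = 0.000212861
  stratum 2: (940/2060)²·(1 − 97/940)·0.711·0.289/96 = 0.000399684
  stratum 3: (420/2060)²·(1 − 16/420)·0.250·0.750/15 = 0.000499811
V̂(p̂_st) = 0.00111236; SE = √V̂ = 0.033352

p̂_st ≈ 0.5181, SE ≈ 0.0334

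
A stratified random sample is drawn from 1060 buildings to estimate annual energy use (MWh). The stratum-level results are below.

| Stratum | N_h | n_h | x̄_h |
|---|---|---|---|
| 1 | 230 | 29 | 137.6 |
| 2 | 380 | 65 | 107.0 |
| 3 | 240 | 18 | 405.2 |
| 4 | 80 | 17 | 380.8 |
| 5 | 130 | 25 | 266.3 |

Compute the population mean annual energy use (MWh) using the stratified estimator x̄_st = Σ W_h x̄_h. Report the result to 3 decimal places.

x̄_st ≈ 221.358

N = Σ N_h = 1060. Stratum weights W_h = N_h/N.
x̄_st = (230·137.6 + 380·107.0 + 240·405.2 + 80·380.8 + 130·266.3) / 1060 = 221.35755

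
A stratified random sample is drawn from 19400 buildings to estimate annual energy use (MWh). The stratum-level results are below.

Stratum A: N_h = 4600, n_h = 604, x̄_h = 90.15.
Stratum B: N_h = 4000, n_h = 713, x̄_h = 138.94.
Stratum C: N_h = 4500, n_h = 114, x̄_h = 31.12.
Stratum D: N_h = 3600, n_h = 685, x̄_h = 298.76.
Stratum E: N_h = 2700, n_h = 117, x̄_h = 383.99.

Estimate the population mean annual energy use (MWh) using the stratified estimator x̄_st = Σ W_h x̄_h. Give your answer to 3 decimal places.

N = Σ N_h = 19400. Stratum weights W_h = N_h/N.
x̄_st = (4600·90.15 + 4000·138.94 + 4500·31.12 + 3600·298.76 + 2700·383.99) / 19400 = 166.12366

x̄_st ≈ 166.124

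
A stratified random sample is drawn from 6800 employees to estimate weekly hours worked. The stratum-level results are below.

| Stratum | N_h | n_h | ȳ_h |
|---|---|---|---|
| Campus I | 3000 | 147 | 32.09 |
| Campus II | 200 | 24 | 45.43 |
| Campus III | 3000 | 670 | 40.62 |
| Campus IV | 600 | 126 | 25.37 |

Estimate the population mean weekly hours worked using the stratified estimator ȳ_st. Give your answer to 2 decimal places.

N = Σ N_h = 6800. Stratum weights W_h = N_h/N.
ȳ_st = (3000·32.09 + 200·45.43 + 3000·40.62 + 600·25.37) / 6800 = 35.6526

ȳ_st ≈ 35.65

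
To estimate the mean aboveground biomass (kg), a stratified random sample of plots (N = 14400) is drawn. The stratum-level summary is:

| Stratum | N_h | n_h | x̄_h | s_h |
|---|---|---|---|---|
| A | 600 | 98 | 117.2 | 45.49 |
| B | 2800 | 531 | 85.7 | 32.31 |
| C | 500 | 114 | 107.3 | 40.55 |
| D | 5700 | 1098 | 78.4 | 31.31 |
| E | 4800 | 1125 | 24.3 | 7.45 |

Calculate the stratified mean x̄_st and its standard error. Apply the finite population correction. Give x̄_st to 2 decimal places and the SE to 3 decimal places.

x̄_st = Σ W_h x̄_h = (600·117.2 + 2800·85.7 + 500·107.3 + 5700·78.4 + 4800·24.3)/14400 = 64.40625
V̂(x̄_st) = Σ W_h² (1 − n_h/N_h) s_h²/n_h, with W_h = N_h/N and N = 14400:
  stratum A: (600/14400)²·(1 − 98/600)·45.49²/98 = 0.0306716
  stratum B: (2800/14400)²·(1 − 531/2800)·32.31²/531 = 0.0602347
  stratum C: (500/14400)²·(1 − 114/500)·40.55²/114 = 0.0134248
  stratum D: (5700/14400)²·(1 − 1098/5700)·31.31²/1098 = 0.112943
  stratum E: (4800/14400)²·(1 − 1125/4800)·7.45²/1125 = 0.00419695
V̂(x̄_st) = 0.221471
SE(x̄_st) = √0.221471 = 0.470607

x̄_st ≈ 64.41, SE ≈ 0.471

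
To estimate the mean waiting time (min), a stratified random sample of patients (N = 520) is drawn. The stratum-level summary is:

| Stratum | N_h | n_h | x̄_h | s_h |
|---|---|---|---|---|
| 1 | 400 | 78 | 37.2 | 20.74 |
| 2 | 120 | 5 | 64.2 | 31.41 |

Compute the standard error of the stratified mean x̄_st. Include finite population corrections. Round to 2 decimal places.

SE(x̄_st) ≈ 3.56

V̂(x̄_st) = Σ W_h² (1 − n_h/N_h) s_h²/n_h, with W_h = N_h/N and N = 520:
  stratum 1: (400/520)²·(1 − 78/400)·20.74²/78 = 2.62683
  stratum 2: (120/520)²·(1 − 5/120)·31.41²/5 = 10.0702
V̂(x̄_st) = 12.697
SE(x̄_st) = √12.697 = 3.56329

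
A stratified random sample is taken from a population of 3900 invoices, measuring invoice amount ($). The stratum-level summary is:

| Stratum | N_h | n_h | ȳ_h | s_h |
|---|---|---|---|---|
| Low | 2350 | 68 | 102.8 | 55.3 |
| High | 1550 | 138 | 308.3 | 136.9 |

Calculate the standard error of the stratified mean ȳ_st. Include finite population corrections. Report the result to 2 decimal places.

SE(ȳ_st) ≈ 5.95

V̂(ȳ_st) = Σ W_h² (1 − n_h/N_h) s_h²/n_h, with W_h = N_h/N and N = 3900:
  stratum Low: (2350/3900)²·(1 − 68/2350)·55.3²/68 = 15.8561
  stratum High: (1550/3900)²·(1 − 138/1550)·136.9²/138 = 19.5418
V̂(ȳ_st) = 35.3979
SE(ȳ_st) = √35.3979 = 5.94961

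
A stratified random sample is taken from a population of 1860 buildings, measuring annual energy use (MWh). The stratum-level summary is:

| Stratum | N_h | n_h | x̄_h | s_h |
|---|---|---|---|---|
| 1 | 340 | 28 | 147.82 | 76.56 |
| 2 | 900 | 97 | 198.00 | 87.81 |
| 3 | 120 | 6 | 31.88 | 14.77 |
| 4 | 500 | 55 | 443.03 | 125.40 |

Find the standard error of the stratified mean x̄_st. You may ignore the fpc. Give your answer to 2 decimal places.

SE(x̄_st) ≈ 6.81

V̂(x̄_st) = Σ W_h² s_h²/n_h, with W_h = N_h/N and N = 1860:
  stratum 1: (340/1860)²·76.56²/28 = 6.99484
  stratum 2: (900/1860)²·87.81²/97 = 18.6112
  stratum 3: (120/1860)²·14.77²/6 = 0.151337
  stratum 4: (500/1860)²·125.40²/55 = 20.6608
V̂(x̄_st) = 46.4182
SE(x̄_st) = √46.4182 = 6.81309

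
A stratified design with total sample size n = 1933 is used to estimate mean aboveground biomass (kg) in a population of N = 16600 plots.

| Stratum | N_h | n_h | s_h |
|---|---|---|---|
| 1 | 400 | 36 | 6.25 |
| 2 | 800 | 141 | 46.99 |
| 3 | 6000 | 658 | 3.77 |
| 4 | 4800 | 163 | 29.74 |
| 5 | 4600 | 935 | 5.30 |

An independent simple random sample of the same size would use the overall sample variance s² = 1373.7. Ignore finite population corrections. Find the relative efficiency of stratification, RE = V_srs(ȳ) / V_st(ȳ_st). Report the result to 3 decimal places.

V̂(ȳ_st) = Σ W_h² s_h²/n_h, with W_h = N_h/N and N = 16600:
  stratum 1: (400/16600)²·6.25²/36 = 0.00063003
  stratum 2: (800/16600)²·46.99²/141 = 0.036371
  stratum 3: (6000/16600)²·3.77²/658 = 0.00282191
  stratum 4: (4800/16600)²·29.74²/163 = 0.453691
  stratum 5: (4600/16600)²·5.30²/935 = 0.00230696
V_st = 0.495821
V_srs = s²/n = 1373.7/1933 = 0.710657
Relative efficiency = V_srs / V_st = 0.710657/0.495821 = 1.4333

RE ≈ 1.433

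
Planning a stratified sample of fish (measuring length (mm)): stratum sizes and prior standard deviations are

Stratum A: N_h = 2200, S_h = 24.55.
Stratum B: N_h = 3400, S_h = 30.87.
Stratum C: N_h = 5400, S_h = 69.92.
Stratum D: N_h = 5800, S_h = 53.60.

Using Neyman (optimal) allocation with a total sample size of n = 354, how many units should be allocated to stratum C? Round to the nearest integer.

158

Neyman allocation: n_h = n · N_h S_h / Σ N_i S_i, with n = 354.
  stratum A: N_h·S_h = 2200·24.55 = 54010.00
  stratum B: N_h·S_h = 3400·30.87 = 104958.00
  stratum C: N_h·S_h = 5400·69.92 = 377568.00
  stratum D: N_h·S_h = 5800·53.60 = 310880.00
Σ N_h S_h = 847416.00
n for stratum C = 354·377568.00/847416.00 = 157.725 → 158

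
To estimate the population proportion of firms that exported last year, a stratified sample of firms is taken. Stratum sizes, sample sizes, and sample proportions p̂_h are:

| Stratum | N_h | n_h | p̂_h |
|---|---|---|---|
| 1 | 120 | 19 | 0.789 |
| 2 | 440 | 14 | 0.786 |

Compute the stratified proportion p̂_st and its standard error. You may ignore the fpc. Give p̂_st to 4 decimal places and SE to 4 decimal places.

N = 560; stratum weights W_h = N_h/N.
p̂_st = Σ W_h p̂_h = (120·0.789 + 440·0.786)/560 = 0.78664
V̂(p̂_st) = Σ W_h² p̂_h(1−p̂_h)/(n_h−1):
  stratum 1: (120/560)²·0.789·0.211/18 = 0.000424691
  stratum 2: (440/560)²·0.786·0.214/13 = 0.00798771
V̂(p̂_st) = 0.0084124; SE = √V̂ = 0.0917191

p̂_st ≈ 0.7866, SE ≈ 0.0917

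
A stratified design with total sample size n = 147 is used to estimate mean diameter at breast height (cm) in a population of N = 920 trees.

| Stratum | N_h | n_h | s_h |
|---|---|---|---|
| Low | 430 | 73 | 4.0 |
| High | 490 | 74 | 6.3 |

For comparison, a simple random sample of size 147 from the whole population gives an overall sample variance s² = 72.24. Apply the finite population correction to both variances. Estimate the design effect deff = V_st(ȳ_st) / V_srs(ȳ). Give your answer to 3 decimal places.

V̂(ȳ_st) = Σ W_h² (1 − n_h/N_h) s_h²/n_h, with W_h = N_h/N and N = 920:
  stratum Low: (430/920)²·(1 − 73/430)·4.0²/73 = 0.0397519
  stratum High: (490/920)²·(1 − 74/490)·6.3²/74 = 0.12917
V_st = 0.168922
V_srs = (1 − 147/920)·72.24/147 = 0.412907
deff = V_st / V_srs = 0.168922/0.412907 = 0.4091

deff ≈ 0.409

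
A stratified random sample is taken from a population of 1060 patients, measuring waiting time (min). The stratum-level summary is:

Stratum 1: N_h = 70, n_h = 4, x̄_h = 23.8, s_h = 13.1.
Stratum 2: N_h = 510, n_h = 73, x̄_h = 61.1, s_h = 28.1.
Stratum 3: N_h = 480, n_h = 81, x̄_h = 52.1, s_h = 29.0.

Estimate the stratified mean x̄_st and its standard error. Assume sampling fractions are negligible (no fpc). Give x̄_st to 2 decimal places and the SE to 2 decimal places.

x̄_st ≈ 54.56, SE ≈ 2.20

x̄_st = Σ W_h x̄_h = (70·23.8 + 510·61.1 + 480·52.1)/1060 = 54.56132
V̂(x̄_st) = Σ W_h² s_h²/n_h, with W_h = N_h/N and N = 1060:
  stratum 1: (70/1060)²·13.1²/4 = 0.187097
  stratum 2: (510/1060)²·28.1²/73 = 2.50391
  stratum 3: (480/1060)²·29.0²/81 = 2.12903
V̂(x̄_st) = 4.82003
SE(x̄_st) = √4.82003 = 2.19546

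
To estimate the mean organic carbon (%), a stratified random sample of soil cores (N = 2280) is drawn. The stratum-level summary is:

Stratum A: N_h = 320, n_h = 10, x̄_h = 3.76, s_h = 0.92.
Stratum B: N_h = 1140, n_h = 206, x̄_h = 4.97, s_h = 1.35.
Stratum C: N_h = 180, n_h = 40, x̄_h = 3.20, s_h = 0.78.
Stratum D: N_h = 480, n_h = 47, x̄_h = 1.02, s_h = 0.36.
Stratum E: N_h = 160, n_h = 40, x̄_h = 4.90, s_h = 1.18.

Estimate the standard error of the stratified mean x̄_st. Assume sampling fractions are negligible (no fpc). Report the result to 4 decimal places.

V̂(x̄_st) = Σ W_h² s_h²/n_h, with W_h = N_h/N and N = 2280:
  stratum A: (320/2280)²·0.92²/10 = 0.00166727
  stratum B: (1140/2280)²·1.35²/206 = 0.00221177
  stratum C: (180/2280)²·0.78²/40 = 9.47992e-05
  stratum D: (480/2280)²·0.36²/47 = 0.000122214
  stratum E: (160/2280)²·1.18²/40 = 0.000171425
V̂(x̄_st) = 0.00426748
SE(x̄_st) = √0.00426748 = 0.0653259

SE(x̄_st) ≈ 0.0653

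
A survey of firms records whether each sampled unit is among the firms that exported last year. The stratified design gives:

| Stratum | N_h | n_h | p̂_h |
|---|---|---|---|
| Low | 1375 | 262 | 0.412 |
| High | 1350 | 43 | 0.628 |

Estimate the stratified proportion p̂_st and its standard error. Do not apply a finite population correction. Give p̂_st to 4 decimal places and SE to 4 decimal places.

N = 2725; stratum weights W_h = N_h/N.
p̂_st = Σ W_h p̂_h = (1375·0.412 + 1350·0.628)/2725 = 0.51901
V̂(p̂_st) = Σ W_h² p̂_h(1−p̂_h)/(n_h−1):
  stratum Low: (1375/2725)²·0.412·0.588/261 = 0.000236323
  stratum High: (1350/2725)²·0.628·0.372/42 = 0.00136517
V̂(p̂_st) = 0.0016015; SE = √V̂ = 0.0400187

p̂_st ≈ 0.5190, SE ≈ 0.0400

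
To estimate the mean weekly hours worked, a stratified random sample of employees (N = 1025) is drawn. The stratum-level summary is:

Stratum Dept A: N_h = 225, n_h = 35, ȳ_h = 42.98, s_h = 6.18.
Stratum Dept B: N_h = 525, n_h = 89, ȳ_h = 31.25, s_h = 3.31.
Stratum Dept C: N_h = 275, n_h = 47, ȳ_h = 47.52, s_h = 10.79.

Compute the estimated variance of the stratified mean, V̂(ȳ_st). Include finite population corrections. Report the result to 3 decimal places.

V̂(ȳ_st) = Σ W_h² (1 − n_h/N_h) s_h²/n_h, with W_h = N_h/N and N = 1025:
  stratum Dept A: (225/1025)²·(1 − 35/225)·6.18²/35 = 0.0444015
  stratum Dept B: (525/1025)²·(1 − 89/525)·3.31²/89 = 0.0268203
  stratum Dept C: (275/1025)²·(1 − 47/275)·10.79²/47 = 0.147831
V̂(ȳ_st) = 0.219053

V̂(ȳ_st) ≈ 0.219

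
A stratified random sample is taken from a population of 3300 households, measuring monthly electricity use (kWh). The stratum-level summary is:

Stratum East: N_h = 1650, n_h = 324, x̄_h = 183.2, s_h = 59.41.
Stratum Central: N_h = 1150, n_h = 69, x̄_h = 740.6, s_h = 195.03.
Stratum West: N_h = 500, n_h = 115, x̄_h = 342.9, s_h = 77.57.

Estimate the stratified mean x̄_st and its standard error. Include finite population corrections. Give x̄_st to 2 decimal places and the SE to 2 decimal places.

x̄_st ≈ 401.64, SE ≈ 8.13

x̄_st = Σ W_h x̄_h = (1650·183.2 + 1150·740.6 + 500·342.9)/3300 = 401.64242
V̂(x̄_st) = Σ W_h² (1 − n_h/N_h) s_h²/n_h, with W_h = N_h/N and N = 3300:
  stratum East: (1650/3300)²·(1 − 324/1650)·59.41²/324 = 2.18864
  stratum Central: (1150/3300)²·(1 − 69/1150)·195.03²/69 = 62.9288
  stratum West: (500/3300)²·(1 − 115/500)·77.57²/115 = 0.924895
V̂(x̄_st) = 66.0423
SE(x̄_st) = √66.0423 = 8.12664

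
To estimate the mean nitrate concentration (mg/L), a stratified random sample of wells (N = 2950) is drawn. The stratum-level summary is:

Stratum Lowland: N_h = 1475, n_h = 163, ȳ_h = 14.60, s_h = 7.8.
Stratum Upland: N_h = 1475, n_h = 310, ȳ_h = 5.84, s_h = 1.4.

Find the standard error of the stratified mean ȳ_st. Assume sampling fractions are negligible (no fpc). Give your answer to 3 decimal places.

SE(ȳ_st) ≈ 0.308

V̂(ȳ_st) = Σ W_h² s_h²/n_h, with W_h = N_h/N and N = 2950:
  stratum Lowland: (1475/2950)²·7.8²/163 = 0.0933129
  stratum Upland: (1475/2950)²·1.4²/310 = 0.00158065
V̂(ȳ_st) = 0.0948935
SE(ȳ_st) = √0.0948935 = 0.308048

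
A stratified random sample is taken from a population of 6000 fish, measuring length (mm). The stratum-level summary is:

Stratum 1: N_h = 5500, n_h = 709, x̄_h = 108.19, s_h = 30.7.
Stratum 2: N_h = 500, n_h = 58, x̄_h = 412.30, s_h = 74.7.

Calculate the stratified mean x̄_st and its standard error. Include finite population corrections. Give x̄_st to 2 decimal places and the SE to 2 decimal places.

x̄_st = Σ W_h x̄_h = (5500·108.19 + 500·412.30)/6000 = 133.53250
V̂(x̄_st) = Σ W_h² (1 − n_h/N_h) s_h²/n_h, with W_h = N_h/N and N = 6000:
  stratum 1: (5500/6000)²·(1 − 709/5500)·30.7²/709 = 0.973009
  stratum 2: (500/6000)²·(1 − 58/500)·74.7²/58 = 0.590613
V̂(x̄_st) = 1.56362
SE(x̄_st) = √1.56362 = 1.25045

x̄_st ≈ 133.53, SE ≈ 1.25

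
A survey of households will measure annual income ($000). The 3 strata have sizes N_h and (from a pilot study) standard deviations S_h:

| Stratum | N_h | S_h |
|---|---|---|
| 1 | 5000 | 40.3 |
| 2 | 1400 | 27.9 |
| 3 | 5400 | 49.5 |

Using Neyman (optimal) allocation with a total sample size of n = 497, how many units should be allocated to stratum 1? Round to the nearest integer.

197

Neyman allocation: n_h = n · N_h S_h / Σ N_i S_i, with n = 497.
  stratum 1: N_h·S_h = 5000·40.3 = 201500.00
  stratum 2: N_h·S_h = 1400·27.9 = 39060.00
  stratum 3: N_h·S_h = 5400·49.5 = 267300.00
Σ N_h S_h = 507860.00
n for stratum 1 = 497·201500.00/507860.00 = 197.191 → 197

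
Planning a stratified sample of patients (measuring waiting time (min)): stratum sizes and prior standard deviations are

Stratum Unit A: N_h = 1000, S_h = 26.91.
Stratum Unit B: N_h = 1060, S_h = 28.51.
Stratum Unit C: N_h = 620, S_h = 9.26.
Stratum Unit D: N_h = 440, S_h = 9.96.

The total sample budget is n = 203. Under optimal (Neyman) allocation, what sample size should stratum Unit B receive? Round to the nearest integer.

91

Neyman allocation: n_h = n · N_h S_h / Σ N_i S_i, with n = 203.
  stratum Unit A: N_h·S_h = 1000·26.91 = 26910.00
  stratum Unit B: N_h·S_h = 1060·28.51 = 30220.60
  stratum Unit C: N_h·S_h = 620·9.26 = 5741.20
  stratum Unit D: N_h·S_h = 440·9.96 = 4382.40
Σ N_h S_h = 67254.20
n for stratum Unit B = 203·30220.60/67254.20 = 91.218 → 91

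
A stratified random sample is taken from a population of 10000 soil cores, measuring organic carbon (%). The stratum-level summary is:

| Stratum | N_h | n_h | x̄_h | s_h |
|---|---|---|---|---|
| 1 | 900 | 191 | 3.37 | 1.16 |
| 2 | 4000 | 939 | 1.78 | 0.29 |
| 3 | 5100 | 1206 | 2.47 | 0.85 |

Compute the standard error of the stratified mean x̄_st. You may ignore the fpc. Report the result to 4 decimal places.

V̂(x̄_st) = Σ W_h² s_h²/n_h, with W_h = N_h/N and N = 10000:
  stratum 1: (900/10000)²·1.16²/191 = 5.70647e-05
  stratum 2: (4000/10000)²·0.29²/939 = 1.43301e-05
  stratum 3: (5100/10000)²·0.85²/1206 = 0.000155823
V̂(x̄_st) = 0.000227218
SE(x̄_st) = √0.000227218 = 0.0150737

SE(x̄_st) ≈ 0.0151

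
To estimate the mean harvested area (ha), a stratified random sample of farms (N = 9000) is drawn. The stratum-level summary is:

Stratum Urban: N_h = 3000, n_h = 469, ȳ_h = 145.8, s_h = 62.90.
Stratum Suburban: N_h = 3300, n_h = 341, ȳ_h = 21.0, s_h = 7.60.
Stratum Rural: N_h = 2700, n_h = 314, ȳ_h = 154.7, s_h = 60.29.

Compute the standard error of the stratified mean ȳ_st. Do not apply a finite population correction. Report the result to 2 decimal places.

SE(ȳ_st) ≈ 1.41

V̂(ȳ_st) = Σ W_h² s_h²/n_h, with W_h = N_h/N and N = 9000:
  stratum Urban: (3000/9000)²·62.90²/469 = 0.937316
  stratum Suburban: (3300/9000)²·7.60²/341 = 0.0227728
  stratum Rural: (2700/9000)²·60.29²/314 = 1.04185
V̂(ȳ_st) = 2.00193
SE(ȳ_st) = √2.00193 = 1.4149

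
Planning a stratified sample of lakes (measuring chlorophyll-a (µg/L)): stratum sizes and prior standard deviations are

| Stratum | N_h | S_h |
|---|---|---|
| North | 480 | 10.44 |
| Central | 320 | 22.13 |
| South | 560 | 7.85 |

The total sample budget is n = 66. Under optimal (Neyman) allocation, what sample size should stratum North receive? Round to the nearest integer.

Neyman allocation: n_h = n · N_h S_h / Σ N_i S_i, with n = 66.
  stratum North: N_h·S_h = 480·10.44 = 5011.20
  stratum Central: N_h·S_h = 320·22.13 = 7081.60
  stratum South: N_h·S_h = 560·7.85 = 4396.00
Σ N_h S_h = 16488.80
n for stratum North = 66·5011.20/16488.80 = 20.058 → 20

20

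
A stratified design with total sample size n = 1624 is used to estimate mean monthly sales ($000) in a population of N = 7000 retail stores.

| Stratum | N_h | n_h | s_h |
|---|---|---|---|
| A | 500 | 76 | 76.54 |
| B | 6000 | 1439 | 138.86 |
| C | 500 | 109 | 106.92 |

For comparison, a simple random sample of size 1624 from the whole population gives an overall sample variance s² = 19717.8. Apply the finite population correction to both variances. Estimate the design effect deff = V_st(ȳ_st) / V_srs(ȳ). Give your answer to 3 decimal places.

deff ≈ 0.883

V̂(ȳ_st) = Σ W_h² (1 − n_h/N_h) s_h²/n_h, with W_h = N_h/N and N = 7000:
  stratum A: (500/7000)²·(1 − 76/500)·76.54²/76 = 0.333506
  stratum B: (6000/7000)²·(1 − 1439/6000)·138.86²/1439 = 7.48357
  stratum C: (500/7000)²·(1 − 109/500)·106.92²/109 = 0.418449
V_st = 8.23552
V_srs = (1 − 1624/7000)·19717.8/1624 = 9.32467
deff = V_st / V_srs = 8.23552/9.32467 = 0.8832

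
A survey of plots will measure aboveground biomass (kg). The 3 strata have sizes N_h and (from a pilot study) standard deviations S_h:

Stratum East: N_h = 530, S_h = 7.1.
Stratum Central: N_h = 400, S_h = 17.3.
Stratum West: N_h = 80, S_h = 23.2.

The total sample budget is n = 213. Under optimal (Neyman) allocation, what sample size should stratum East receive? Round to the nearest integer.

64

Neyman allocation: n_h = n · N_h S_h / Σ N_i S_i, with n = 213.
  stratum East: N_h·S_h = 530·7.1 = 3763.00
  stratum Central: N_h·S_h = 400·17.3 = 6920.00
  stratum West: N_h·S_h = 80·23.2 = 1856.00
Σ N_h S_h = 12539.00
n for stratum East = 213·3763.00/12539.00 = 63.922 → 64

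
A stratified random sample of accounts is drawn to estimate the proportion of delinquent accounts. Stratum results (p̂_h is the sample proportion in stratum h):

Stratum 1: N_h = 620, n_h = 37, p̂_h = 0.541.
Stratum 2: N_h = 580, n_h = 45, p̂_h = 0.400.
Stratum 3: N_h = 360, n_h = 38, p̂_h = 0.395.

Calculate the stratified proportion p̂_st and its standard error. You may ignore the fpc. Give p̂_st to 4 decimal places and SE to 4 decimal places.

N = 1560; stratum weights W_h = N_h/N.
p̂_st = Σ W_h p̂_h = (620·0.541 + 580·0.400 + 360·0.395)/1560 = 0.45488
V̂(p̂_st) = Σ W_h² p̂_h(1−p̂_h)/(n_h−1):
  stratum 1: (620/1560)²·0.541·0.459/36 = 0.00108954
  stratum 2: (580/1560)²·0.400·0.600/44 = 0.00075399
  stratum 3: (360/1560)²·0.395·0.605/37 = 0.000343959
V̂(p̂_st) = 0.00218748; SE = √V̂ = 0.0467706

p̂_st ≈ 0.4549, SE ≈ 0.0468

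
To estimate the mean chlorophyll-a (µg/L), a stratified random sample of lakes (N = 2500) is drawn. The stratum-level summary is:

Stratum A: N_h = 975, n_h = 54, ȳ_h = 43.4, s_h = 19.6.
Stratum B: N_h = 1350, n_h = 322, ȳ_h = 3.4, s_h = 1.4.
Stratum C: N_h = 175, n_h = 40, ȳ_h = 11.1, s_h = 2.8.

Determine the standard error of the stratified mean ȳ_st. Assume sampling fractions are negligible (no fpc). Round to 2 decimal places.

V̂(ȳ_st) = Σ W_h² s_h²/n_h, with W_h = N_h/N and N = 2500:
  stratum A: (975/2500)²·19.6²/54 = 1.08205
  stratum B: (1350/2500)²·1.4²/322 = 0.00177496
  stratum C: (175/2500)²·2.8²/40 = 0.0009604
V̂(ȳ_st) = 1.08479
SE(ȳ_st) = √1.08479 = 1.04153

SE(ȳ_st) ≈ 1.04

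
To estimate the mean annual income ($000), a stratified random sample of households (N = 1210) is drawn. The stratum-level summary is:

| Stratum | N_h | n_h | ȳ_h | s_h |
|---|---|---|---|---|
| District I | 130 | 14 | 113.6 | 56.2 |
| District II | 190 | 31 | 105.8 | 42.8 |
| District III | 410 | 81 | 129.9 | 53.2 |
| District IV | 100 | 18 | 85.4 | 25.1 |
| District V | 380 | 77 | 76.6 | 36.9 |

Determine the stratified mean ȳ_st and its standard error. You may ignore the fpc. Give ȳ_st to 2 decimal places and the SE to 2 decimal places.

ȳ_st ≈ 103.95, SE ≈ 3.17

ȳ_st = Σ W_h ȳ_h = (130·113.6 + 190·105.8 + 410·129.9 + 100·85.4 + 380·76.6)/1210 = 103.94793
V̂(ȳ_st) = Σ W_h² s_h²/n_h, with W_h = N_h/N and N = 1210:
  stratum District I: (130/1210)²·56.2²/14 = 2.60412
  stratum District II: (190/1210)²·42.8²/31 = 1.45701
  stratum District III: (410/1210)²·53.2²/81 = 4.01176
  stratum District IV: (100/1210)²·25.1²/18 = 0.239059
  stratum District V: (380/1210)²·36.9²/77 = 1.74405
V̂(ȳ_st) = 10.056
SE(ȳ_st) = √10.056 = 3.17112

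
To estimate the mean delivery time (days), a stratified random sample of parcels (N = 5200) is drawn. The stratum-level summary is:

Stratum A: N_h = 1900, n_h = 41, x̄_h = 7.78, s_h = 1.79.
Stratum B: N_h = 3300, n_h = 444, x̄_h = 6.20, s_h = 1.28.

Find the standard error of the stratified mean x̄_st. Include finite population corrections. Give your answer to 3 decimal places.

SE(x̄_st) ≈ 0.107

V̂(x̄_st) = Σ W_h² (1 − n_h/N_h) s_h²/n_h, with W_h = N_h/N and N = 5200:
  stratum A: (1900/5200)²·(1 − 41/1900)·1.79²/41 = 0.0102082
  stratum B: (3300/5200)²·(1 − 444/3300)·1.28²/444 = 0.00128618
V̂(x̄_st) = 0.0114944
SE(x̄_st) = √0.0114944 = 0.107212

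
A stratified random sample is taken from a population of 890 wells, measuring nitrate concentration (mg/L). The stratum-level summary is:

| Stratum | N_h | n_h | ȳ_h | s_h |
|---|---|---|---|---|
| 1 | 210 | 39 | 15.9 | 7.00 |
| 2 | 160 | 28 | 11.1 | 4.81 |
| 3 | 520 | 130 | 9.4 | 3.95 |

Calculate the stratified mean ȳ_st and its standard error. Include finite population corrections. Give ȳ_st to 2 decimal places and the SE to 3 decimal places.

ȳ_st ≈ 11.24, SE ≈ 0.331

ȳ_st = Σ W_h ȳ_h = (210·15.9 + 160·11.1 + 520·9.4)/890 = 11.23933
V̂(ȳ_st) = Σ W_h² (1 − n_h/N_h) s_h²/n_h, with W_h = N_h/N and N = 890:
  stratum 1: (210/890)²·(1 − 39/210)·7.00²/39 = 0.0569596
  stratum 2: (160/890)²·(1 − 28/160)·4.81²/28 = 0.0220316
  stratum 3: (520/890)²·(1 − 130/520)·3.95²/130 = 0.0307283
V̂(ȳ_st) = 0.10972
SE(ȳ_st) = √0.10972 = 0.331239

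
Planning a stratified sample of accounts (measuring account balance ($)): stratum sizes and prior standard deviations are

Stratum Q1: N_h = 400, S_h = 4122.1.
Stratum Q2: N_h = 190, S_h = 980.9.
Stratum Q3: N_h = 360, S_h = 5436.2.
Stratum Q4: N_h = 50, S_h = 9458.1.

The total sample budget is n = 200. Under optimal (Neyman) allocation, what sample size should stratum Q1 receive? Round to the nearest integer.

77

Neyman allocation: n_h = n · N_h S_h / Σ N_i S_i, with n = 200.
  stratum Q1: N_h·S_h = 400·4122.1 = 1648840.00
  stratum Q2: N_h·S_h = 190·980.9 = 186371.00
  stratum Q3: N_h·S_h = 360·5436.2 = 1957032.00
  stratum Q4: N_h·S_h = 50·9458.1 = 472905.00
Σ N_h S_h = 4265148.00
n for stratum Q1 = 200·1648840.00/4265148.00 = 77.317 → 77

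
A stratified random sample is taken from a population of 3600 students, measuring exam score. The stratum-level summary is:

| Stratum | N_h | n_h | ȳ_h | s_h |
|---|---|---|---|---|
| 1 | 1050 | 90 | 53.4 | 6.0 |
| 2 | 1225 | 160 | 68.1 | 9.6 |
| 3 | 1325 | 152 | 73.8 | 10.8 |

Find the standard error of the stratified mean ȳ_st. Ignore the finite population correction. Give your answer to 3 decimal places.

SE(ȳ_st) ≈ 0.452

V̂(ȳ_st) = Σ W_h² s_h²/n_h, with W_h = N_h/N and N = 3600:
  stratum 1: (1050/3600)²·6.0²/90 = 0.0340278
  stratum 2: (1225/3600)²·9.6²/160 = 0.0666944
  stratum 3: (1325/3600)²·10.8²/152 = 0.103951
V̂(ȳ_st) = 0.204674
SE(ȳ_st) = √0.204674 = 0.452409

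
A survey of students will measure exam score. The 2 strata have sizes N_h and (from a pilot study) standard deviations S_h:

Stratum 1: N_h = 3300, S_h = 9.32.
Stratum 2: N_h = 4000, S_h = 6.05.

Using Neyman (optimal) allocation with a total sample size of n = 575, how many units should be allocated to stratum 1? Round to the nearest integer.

322

Neyman allocation: n_h = n · N_h S_h / Σ N_i S_i, with n = 575.
  stratum 1: N_h·S_h = 3300·9.32 = 30756.00
  stratum 2: N_h·S_h = 4000·6.05 = 24200.00
Σ N_h S_h = 54956.00
n for stratum 1 = 575·30756.00/54956.00 = 321.797 → 322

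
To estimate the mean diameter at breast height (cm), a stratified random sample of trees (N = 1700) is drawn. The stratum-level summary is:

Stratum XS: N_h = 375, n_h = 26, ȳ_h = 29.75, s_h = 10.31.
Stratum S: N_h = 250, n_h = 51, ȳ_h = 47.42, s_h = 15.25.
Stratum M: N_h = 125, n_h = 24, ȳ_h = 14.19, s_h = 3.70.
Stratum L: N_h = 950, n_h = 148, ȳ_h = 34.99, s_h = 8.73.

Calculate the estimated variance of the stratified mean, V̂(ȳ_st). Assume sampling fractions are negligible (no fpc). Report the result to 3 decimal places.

V̂(ȳ_st) ≈ 0.461

V̂(ȳ_st) = Σ W_h² s_h²/n_h, with W_h = N_h/N and N = 1700:
  stratum XS: (375/1700)²·10.31²/26 = 0.198934
  stratum S: (250/1700)²·15.25²/51 = 0.098617
  stratum M: (125/1700)²·3.70²/24 = 0.003084
  stratum L: (950/1700)²·8.73²/148 = 0.160811
V̂(ȳ_st) = 0.461446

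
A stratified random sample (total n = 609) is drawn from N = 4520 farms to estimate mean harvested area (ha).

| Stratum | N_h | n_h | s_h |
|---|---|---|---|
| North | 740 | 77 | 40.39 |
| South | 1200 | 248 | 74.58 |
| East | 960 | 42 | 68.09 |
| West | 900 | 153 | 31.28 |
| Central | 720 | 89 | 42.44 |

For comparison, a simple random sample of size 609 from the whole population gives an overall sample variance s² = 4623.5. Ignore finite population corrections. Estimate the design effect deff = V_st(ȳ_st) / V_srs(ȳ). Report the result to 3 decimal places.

deff ≈ 1.040

V̂(ȳ_st) = Σ W_h² s_h²/n_h, with W_h = N_h/N and N = 4520:
  stratum North: (740/4520)²·40.39²/77 = 0.567863
  stratum South: (1200/4520)²·74.58²/248 = 1.58081
  stratum East: (960/4520)²·68.09²/42 = 4.97947
  stratum West: (900/4520)²·31.28²/153 = 0.253542
  stratum Central: (720/4520)²·42.44²/89 = 0.51351
V_st = 7.89519
V_srs = s²/n = 4623.5/609 = 7.59195
deff = V_st / V_srs = 7.89519/7.59195 = 1.0399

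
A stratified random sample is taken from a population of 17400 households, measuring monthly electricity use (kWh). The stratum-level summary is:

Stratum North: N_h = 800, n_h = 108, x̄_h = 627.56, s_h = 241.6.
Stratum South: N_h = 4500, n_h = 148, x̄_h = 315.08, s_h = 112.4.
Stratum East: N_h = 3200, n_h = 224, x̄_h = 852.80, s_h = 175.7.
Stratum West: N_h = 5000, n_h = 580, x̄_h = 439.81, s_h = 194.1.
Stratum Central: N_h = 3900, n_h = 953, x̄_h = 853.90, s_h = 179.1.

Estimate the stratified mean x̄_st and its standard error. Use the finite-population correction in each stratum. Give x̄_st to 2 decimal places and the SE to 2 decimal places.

x̄_st = Σ W_h x̄_h = (800·627.56 + 4500·315.08 + 3200·852.80 + 5000·439.81 + 3900·853.90)/17400 = 584.94989
V̂(x̄_st) = Σ W_h² (1 − n_h/N_h) s_h²/n_h, with W_h = N_h/N and N = 17400:
  stratum North: (800/17400)²·(1 − 108/800)·241.6²/108 = 0.988252
  stratum South: (4500/17400)²·(1 − 148/4500)·112.4²/148 = 5.52171
  stratum East: (3200/17400)²·(1 − 224/3200)·175.7²/224 = 4.33491
  stratum West: (5000/17400)²·(1 − 580/5000)·194.1²/580 = 4.74151
  stratum Central: (3900/17400)²·(1 − 953/3900)·179.1²/953 = 1.27775
V̂(x̄_st) = 16.8641
SE(x̄_st) = √16.8641 = 4.1066

x̄_st ≈ 584.95, SE ≈ 4.11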